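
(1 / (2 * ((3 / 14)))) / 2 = 1.17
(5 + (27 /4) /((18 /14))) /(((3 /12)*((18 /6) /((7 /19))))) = 287 /57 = 5.04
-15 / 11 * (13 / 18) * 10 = -325 / 33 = -9.85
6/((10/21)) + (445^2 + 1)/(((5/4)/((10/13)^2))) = 79221047/845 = 93752.72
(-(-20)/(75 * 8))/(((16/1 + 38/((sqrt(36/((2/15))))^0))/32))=8/405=0.02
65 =65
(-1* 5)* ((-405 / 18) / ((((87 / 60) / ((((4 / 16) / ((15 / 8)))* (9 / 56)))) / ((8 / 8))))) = 675 / 406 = 1.66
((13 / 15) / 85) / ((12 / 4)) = 13 / 3825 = 0.00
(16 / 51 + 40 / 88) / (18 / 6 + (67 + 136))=431 / 115566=0.00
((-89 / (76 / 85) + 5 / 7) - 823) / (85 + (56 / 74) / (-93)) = -1687504251 / 155587124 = -10.85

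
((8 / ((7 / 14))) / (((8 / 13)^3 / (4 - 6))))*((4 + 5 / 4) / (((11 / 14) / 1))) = -322959 / 352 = -917.50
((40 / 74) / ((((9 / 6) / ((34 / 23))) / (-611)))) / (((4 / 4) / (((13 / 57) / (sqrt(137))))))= -10802480 * sqrt(137) / 19936377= -6.34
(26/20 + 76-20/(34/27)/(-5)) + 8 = 15041/170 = 88.48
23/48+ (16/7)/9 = 739/1008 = 0.73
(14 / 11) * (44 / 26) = 2.15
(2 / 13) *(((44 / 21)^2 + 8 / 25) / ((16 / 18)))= 12982 / 15925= 0.82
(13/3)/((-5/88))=-1144/15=-76.27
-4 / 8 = -1 / 2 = -0.50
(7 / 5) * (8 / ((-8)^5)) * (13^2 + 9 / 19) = -1127 / 19456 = -0.06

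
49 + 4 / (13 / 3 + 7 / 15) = 299 / 6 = 49.83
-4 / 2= -2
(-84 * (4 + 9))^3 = -1302170688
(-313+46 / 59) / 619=-18421 / 36521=-0.50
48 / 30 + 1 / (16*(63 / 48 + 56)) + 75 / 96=349537 / 146720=2.38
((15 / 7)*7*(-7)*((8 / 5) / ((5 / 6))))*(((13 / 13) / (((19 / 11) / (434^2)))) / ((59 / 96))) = -200495167488 / 5605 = -35770770.29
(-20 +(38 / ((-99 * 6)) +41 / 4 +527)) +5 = 620357 / 1188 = 522.19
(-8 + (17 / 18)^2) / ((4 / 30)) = -11515 / 216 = -53.31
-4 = -4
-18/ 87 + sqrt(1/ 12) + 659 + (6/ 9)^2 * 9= 663.08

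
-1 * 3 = -3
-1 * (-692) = 692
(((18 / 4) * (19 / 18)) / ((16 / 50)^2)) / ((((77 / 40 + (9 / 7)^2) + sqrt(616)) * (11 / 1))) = -20403446875 / 815669687712 + 712796875 * sqrt(154) / 50979355482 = 0.15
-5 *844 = -4220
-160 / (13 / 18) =-2880 / 13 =-221.54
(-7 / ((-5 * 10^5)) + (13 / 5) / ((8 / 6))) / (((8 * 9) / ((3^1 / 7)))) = 975007 / 84000000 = 0.01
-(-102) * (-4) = -408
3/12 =1/4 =0.25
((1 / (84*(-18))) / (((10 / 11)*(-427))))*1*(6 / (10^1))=11 / 10760400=0.00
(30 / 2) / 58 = 15 / 58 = 0.26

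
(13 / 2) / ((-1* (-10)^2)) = -13 / 200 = -0.06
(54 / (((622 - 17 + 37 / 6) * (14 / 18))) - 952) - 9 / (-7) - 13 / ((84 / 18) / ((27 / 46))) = -2248750499 / 2361548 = -952.24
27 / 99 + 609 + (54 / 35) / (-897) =609.27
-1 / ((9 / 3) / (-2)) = 2 / 3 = 0.67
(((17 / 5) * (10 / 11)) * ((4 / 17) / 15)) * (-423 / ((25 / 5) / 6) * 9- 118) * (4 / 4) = -187456 / 825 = -227.22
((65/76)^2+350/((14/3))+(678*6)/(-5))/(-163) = 4.53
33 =33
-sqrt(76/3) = -2 * sqrt(57)/3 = -5.03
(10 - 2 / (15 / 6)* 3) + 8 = 78 / 5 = 15.60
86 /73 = 1.18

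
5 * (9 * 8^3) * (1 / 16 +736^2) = 12480677280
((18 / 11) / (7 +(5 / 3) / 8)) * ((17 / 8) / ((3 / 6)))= 1836 / 1903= 0.96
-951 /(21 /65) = -20605 /7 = -2943.57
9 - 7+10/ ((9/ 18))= 22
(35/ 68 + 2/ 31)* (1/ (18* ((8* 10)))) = 407/ 1011840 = 0.00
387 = 387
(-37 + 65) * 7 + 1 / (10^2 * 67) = 196.00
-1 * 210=-210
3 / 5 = 0.60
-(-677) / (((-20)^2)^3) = 677 / 64000000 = 0.00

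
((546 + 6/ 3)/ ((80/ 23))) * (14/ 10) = 220.57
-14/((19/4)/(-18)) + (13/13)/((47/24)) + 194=221074/893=247.56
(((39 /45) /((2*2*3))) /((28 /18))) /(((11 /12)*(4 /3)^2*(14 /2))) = 351 /86240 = 0.00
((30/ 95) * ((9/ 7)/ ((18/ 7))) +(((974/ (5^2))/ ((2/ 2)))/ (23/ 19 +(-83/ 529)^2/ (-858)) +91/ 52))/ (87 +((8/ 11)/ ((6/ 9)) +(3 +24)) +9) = 3934846071589873/ 14321959013680500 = 0.27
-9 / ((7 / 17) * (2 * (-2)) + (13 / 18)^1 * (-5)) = 2754 / 1609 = 1.71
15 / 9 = 5 / 3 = 1.67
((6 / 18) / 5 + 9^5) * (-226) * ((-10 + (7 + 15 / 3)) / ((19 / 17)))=-6805995424 / 285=-23880685.70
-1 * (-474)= 474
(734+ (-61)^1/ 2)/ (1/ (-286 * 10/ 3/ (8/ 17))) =-5700695/ 4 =-1425173.75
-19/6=-3.17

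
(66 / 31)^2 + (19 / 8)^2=625705 / 61504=10.17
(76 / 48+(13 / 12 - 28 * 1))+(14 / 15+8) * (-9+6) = -52.13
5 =5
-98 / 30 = -49 / 15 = -3.27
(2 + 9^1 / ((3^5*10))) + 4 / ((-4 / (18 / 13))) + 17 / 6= 3.45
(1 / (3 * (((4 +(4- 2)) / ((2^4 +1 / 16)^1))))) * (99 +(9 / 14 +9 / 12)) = 240809 / 2688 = 89.59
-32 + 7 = -25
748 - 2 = 746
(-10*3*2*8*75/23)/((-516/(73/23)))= 9.63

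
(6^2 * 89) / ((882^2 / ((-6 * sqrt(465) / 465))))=-178 * sqrt(465) / 3349395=-0.00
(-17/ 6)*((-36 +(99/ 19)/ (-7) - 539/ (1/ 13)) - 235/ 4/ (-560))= 19956.98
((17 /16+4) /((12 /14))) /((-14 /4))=-27 /16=-1.69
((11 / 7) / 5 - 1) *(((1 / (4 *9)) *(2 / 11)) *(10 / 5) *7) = -8 / 165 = -0.05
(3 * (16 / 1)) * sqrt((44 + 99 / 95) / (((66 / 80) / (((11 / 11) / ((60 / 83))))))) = 16 * sqrt(6134530) / 95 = 417.14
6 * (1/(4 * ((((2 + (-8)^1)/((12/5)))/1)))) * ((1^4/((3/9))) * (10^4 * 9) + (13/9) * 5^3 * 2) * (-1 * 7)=3406550/3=1135516.67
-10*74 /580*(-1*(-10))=-12.76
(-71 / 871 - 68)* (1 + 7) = -474392 / 871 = -544.65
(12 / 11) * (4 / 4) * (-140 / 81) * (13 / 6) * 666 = -269360 / 99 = -2720.81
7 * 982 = 6874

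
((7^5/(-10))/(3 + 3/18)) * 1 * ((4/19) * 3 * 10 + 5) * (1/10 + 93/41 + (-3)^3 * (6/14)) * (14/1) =57266104539/74005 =773813.99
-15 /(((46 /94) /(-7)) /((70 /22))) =172725 /253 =682.71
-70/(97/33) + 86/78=-85919/3783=-22.71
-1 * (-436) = 436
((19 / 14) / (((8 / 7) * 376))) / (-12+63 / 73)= -1387 / 4891008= -0.00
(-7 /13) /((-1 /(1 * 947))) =6629 /13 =509.92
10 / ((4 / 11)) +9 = 73 / 2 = 36.50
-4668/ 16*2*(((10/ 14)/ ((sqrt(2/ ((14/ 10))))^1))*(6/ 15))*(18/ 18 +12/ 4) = -2334*sqrt(70)/ 35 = -557.93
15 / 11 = 1.36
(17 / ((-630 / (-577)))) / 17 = 577 / 630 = 0.92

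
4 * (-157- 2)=-636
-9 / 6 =-3 / 2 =-1.50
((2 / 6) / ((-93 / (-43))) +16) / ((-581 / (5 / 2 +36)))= -49577 / 46314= -1.07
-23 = -23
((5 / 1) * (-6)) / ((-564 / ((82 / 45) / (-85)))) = -41 / 35955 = -0.00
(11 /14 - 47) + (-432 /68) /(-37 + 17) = -54617 /1190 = -45.90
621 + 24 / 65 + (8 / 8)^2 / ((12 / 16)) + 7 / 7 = 121622 / 195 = 623.70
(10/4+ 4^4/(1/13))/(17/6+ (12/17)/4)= 339711/307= 1106.55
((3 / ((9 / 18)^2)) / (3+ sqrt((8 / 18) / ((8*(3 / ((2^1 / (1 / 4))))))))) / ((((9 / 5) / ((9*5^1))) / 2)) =48600 / 239 - 3600*sqrt(3) / 239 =177.26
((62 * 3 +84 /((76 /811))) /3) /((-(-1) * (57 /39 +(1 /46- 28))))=-4099290 /301283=-13.61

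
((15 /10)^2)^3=729 /64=11.39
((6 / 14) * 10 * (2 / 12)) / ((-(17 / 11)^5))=-805255 / 9938999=-0.08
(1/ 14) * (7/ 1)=1/ 2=0.50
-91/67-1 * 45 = -3106/67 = -46.36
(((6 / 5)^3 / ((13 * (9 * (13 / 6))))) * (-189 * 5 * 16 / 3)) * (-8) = 1161216 / 4225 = 274.84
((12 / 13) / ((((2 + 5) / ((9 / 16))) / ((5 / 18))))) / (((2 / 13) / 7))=15 / 16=0.94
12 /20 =3 /5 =0.60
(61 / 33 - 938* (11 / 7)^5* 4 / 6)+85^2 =32608846 / 26411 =1234.67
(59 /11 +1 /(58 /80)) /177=0.04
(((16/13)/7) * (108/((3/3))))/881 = 1728/80171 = 0.02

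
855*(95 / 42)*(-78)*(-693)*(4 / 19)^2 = 4633200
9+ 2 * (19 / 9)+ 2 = 137 / 9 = 15.22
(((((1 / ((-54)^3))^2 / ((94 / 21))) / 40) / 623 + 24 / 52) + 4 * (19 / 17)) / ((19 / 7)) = 21102975451930983947 / 11613550972825451520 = 1.82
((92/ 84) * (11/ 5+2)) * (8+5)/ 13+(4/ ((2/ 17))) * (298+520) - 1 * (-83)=27899.60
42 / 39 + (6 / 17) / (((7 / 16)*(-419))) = 696806 / 648193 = 1.07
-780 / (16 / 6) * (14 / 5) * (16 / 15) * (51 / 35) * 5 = -31824 / 5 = -6364.80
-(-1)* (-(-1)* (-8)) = -8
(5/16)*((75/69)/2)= 125/736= 0.17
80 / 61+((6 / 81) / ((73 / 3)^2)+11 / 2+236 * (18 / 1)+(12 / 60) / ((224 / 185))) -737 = 768489250099 / 218446368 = 3517.98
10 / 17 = 0.59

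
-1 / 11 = -0.09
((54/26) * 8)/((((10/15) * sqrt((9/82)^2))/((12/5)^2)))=425088/325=1307.96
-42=-42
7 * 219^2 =335727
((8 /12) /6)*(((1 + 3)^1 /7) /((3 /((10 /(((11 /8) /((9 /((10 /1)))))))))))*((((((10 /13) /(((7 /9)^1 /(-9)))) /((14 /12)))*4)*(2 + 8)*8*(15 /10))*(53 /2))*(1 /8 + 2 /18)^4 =-110665325 /2648646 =-41.78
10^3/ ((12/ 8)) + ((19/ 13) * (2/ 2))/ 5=130057/ 195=666.96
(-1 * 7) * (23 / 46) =-7 / 2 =-3.50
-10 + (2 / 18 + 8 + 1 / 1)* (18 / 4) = 31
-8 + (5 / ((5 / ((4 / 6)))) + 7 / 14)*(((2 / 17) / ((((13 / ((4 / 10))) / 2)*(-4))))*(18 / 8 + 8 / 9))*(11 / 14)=-8.01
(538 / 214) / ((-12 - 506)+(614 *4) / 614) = -269 / 54998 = -0.00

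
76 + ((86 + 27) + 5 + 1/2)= 389/2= 194.50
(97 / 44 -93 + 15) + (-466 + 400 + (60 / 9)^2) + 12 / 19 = -96.72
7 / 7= 1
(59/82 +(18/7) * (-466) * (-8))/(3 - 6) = -5502941/1722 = -3195.67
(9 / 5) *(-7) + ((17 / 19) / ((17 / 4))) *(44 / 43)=-50591 / 4085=-12.38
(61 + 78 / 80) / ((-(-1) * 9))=2479 / 360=6.89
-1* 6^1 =-6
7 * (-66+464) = 2786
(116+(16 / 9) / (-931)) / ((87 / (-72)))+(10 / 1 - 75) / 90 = -47004491 / 485982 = -96.72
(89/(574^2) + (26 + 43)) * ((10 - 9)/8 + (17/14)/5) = 2341595099/92253280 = 25.38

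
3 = 3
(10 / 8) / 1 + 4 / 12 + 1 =31 / 12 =2.58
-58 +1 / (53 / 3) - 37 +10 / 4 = -9799 / 106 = -92.44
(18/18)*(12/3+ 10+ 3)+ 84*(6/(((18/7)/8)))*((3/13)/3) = 1789/13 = 137.62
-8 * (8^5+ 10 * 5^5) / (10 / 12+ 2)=-3072864 / 17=-180756.71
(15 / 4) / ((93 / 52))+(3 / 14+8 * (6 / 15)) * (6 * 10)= 44909 / 217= 206.95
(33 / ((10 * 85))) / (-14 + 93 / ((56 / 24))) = 231 / 153850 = 0.00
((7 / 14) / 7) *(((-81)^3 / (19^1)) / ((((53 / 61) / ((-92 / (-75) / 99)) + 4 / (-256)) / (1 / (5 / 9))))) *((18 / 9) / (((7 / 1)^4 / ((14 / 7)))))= -858944704896 / 10051001385005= -0.09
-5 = -5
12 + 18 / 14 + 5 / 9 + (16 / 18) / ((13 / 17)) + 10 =25.00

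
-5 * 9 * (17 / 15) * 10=-510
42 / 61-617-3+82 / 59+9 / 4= -8863209 / 14396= -615.67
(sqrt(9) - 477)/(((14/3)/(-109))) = 77499/7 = 11071.29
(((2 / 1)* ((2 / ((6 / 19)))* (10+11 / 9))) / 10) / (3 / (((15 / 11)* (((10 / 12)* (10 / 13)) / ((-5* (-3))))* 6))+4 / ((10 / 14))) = 1.00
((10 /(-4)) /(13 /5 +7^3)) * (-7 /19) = 175 /65664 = 0.00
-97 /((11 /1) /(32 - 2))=-2910 /11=-264.55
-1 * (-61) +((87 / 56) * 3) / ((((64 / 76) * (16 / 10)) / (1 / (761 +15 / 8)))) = 333590363 / 5468288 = 61.00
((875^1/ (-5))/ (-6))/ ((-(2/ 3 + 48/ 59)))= -10325/ 524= -19.70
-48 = -48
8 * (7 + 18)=200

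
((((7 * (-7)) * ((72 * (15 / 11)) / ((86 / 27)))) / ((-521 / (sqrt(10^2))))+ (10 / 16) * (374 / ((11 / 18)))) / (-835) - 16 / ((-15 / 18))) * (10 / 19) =7698818067 / 781931909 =9.85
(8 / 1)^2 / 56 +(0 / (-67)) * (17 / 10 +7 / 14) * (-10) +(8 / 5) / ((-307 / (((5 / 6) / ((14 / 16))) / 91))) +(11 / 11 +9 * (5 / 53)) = 93028514 / 31093881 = 2.99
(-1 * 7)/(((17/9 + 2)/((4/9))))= -4/5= -0.80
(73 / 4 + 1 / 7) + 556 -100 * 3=7683 / 28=274.39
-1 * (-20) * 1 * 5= 100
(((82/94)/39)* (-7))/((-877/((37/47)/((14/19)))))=0.00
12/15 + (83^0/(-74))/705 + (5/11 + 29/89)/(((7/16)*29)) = 1786402955/2073621858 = 0.86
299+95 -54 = 340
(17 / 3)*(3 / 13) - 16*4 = -815 / 13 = -62.69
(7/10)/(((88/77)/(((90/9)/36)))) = 49/288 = 0.17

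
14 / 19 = 0.74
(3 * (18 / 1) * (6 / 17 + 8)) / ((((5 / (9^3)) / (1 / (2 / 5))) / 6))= 16769916 / 17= 986465.65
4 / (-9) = -4 / 9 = -0.44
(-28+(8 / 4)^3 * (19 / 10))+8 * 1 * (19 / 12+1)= 118 / 15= 7.87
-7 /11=-0.64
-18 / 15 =-6 / 5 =-1.20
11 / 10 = 1.10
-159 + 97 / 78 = -157.76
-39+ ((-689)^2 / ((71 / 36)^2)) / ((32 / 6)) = 115160604 / 5041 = 22844.79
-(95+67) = -162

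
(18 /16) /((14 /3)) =27 /112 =0.24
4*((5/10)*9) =18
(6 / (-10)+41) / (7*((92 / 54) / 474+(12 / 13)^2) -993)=-109224531 / 2668458955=-0.04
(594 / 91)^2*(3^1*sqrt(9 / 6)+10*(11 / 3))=529254*sqrt(6) / 8281+12937320 / 8281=1718.84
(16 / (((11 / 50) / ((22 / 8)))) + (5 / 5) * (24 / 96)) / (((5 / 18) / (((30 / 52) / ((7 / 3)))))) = 64881 / 364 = 178.24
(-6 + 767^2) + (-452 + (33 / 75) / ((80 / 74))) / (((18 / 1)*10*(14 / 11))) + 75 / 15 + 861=164961168053 / 280000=589147.03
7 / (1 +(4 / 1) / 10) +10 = 15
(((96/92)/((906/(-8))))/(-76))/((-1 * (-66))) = 4/2177571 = 0.00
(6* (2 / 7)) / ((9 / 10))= 40 / 21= 1.90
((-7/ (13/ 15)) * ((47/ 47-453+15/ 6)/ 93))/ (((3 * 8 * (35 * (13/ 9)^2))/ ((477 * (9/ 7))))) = 3361419/ 246064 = 13.66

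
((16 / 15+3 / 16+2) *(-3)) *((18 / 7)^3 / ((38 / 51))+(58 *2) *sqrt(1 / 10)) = -22649 *sqrt(10) / 200 - 29036799 / 130340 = -580.89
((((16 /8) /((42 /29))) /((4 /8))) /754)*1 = 1 /273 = 0.00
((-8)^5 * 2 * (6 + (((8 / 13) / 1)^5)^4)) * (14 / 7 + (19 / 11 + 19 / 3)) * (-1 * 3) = 2481079622664328443021729726464 / 209054601523688793826811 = 11868093.81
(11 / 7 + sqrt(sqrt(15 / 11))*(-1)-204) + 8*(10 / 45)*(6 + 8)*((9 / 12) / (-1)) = -4643 / 21-11^(3 / 4)*15^(1 / 4) / 11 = -222.18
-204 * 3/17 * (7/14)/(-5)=18/5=3.60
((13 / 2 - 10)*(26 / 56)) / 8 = -13 / 64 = -0.20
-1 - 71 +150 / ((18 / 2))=-166 / 3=-55.33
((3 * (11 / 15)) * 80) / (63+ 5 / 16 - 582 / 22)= 30976 / 6487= 4.78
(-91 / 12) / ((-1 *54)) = 91 / 648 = 0.14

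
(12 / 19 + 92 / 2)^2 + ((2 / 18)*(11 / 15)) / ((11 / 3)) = 35325181 / 16245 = 2174.53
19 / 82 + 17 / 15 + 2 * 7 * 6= 104999 / 1230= 85.37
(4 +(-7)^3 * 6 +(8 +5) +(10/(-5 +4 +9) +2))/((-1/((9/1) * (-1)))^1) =-73359/4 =-18339.75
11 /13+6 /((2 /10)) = 401 /13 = 30.85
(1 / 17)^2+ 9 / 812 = 3413 / 234668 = 0.01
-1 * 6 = -6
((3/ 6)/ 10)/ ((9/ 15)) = 0.08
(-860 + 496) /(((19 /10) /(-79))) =287560 /19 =15134.74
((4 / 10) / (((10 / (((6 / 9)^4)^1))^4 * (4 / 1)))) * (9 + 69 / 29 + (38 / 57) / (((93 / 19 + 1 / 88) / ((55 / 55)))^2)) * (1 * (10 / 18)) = 136762287681536 / 1417513742626674054375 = 0.00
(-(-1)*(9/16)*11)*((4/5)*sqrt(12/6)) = 99*sqrt(2)/20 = 7.00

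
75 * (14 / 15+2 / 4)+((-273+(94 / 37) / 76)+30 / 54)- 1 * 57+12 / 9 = -1395595 / 6327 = -220.58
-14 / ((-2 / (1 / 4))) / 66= 7 / 264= 0.03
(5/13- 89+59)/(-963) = 385/12519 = 0.03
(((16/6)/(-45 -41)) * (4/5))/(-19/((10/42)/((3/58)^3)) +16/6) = -0.01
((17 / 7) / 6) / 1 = 17 / 42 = 0.40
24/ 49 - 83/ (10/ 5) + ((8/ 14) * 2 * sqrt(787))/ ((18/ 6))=-4019/ 98 + 8 * sqrt(787)/ 21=-30.32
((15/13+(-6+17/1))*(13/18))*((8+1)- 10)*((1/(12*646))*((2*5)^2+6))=-4187/34884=-0.12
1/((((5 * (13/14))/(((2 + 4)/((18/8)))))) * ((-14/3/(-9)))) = 72/65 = 1.11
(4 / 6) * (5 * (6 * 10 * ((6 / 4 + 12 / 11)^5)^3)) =5445814497671492560902729825 / 17110008501926506496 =318282395.77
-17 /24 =-0.71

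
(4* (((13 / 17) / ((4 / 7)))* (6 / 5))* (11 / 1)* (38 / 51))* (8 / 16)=26.32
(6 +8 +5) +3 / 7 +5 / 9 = 1259 / 63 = 19.98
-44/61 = -0.72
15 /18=5 /6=0.83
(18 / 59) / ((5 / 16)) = 288 / 295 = 0.98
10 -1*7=3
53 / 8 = 6.62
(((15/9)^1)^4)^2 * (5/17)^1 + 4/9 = 2002697/111537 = 17.96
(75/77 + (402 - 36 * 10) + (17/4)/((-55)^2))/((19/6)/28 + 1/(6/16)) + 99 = 161694939/1412675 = 114.46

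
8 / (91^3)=8 / 753571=0.00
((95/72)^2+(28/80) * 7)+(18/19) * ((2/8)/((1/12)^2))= 18860111/492480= 38.30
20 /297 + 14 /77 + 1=371 /297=1.25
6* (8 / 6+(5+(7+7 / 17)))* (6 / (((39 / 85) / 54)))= 757080 / 13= 58236.92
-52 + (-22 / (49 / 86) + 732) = 31428 / 49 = 641.39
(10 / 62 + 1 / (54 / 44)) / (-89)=-817 / 74493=-0.01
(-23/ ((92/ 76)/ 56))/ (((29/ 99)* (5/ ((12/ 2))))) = -632016/ 145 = -4358.73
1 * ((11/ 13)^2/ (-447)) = -121/ 75543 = -0.00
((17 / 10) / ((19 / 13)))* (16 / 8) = 221 / 95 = 2.33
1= 1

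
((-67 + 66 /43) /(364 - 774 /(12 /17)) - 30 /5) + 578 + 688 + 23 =16165643 /12599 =1283.09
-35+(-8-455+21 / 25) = -12429 / 25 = -497.16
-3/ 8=-0.38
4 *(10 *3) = 120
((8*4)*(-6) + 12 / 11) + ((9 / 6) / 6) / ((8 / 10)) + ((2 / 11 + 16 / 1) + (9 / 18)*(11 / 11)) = -30609 / 176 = -173.91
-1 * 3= -3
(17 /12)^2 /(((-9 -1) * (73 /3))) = -289 /35040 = -0.01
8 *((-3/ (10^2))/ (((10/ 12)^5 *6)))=-7776/ 78125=-0.10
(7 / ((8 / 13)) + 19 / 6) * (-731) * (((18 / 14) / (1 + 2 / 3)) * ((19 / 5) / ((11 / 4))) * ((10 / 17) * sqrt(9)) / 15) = -2566197 / 1925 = -1333.09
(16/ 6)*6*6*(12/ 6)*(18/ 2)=1728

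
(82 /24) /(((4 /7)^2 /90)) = 30135 /32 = 941.72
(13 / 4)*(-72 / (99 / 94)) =-2444 / 11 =-222.18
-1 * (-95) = 95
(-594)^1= -594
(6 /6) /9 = 1 /9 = 0.11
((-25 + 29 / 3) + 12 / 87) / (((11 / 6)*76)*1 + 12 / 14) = -4627 / 42688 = -0.11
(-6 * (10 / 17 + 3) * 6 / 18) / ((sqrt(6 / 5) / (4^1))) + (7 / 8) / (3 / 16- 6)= -244 * sqrt(30) / 51- 14 / 93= -26.36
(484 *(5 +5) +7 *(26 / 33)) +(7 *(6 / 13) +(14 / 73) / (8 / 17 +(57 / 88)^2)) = 17795119182448 / 3669882645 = 4848.96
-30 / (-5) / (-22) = -3 / 11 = -0.27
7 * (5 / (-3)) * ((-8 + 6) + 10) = -93.33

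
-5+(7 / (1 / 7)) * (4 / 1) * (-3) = -593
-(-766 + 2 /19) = 14552 /19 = 765.89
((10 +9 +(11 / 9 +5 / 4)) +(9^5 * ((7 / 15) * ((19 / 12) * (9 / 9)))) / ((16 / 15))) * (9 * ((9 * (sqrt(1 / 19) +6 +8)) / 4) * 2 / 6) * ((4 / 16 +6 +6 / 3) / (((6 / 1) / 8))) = 777906327 * sqrt(19) / 4864 +5445344289 / 128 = 43238877.07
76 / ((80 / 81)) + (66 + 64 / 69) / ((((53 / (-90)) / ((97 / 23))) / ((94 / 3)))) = -8378235857 / 560740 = -14941.39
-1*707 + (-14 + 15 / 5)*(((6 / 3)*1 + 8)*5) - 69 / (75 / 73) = -33104 / 25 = -1324.16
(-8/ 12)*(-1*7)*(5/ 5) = 14/ 3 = 4.67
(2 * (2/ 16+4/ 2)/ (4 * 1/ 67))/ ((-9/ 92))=-26197/ 36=-727.69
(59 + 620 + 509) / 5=1188 / 5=237.60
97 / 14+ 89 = 1343 / 14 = 95.93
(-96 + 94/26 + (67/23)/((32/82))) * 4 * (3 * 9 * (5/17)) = -54844695/20332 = -2697.46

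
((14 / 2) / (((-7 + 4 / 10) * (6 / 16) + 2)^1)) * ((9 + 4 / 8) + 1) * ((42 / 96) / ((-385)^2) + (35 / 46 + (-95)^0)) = -288149883 / 1057540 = -272.47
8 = 8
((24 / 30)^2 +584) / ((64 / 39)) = 71253 / 200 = 356.26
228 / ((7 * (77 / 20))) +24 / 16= 10737 / 1078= 9.96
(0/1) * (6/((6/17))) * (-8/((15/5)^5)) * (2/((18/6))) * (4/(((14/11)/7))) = 0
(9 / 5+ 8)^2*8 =768.32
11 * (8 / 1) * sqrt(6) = 215.56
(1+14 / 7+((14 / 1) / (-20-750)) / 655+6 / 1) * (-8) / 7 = -2593792 / 252175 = -10.29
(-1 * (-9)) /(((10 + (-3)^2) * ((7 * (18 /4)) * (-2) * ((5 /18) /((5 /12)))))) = -3 /266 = -0.01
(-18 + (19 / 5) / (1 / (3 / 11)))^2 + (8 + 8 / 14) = 6274923 / 21175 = 296.34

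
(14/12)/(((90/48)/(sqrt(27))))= 28 * sqrt(3)/15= 3.23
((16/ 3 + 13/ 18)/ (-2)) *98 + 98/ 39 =-68845/ 234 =-294.21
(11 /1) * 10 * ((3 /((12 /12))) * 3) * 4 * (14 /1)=55440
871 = 871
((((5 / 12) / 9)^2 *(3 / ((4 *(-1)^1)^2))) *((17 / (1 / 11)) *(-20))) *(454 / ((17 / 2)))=-312125 / 3888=-80.28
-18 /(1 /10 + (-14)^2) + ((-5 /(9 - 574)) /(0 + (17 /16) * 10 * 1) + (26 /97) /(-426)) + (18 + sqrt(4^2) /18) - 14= 4822413900739 /1167474908115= 4.13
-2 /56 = -1 /28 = -0.04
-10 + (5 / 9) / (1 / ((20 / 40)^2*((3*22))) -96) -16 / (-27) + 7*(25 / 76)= -23097367 / 3248316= -7.11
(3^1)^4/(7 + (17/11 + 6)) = 891/160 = 5.57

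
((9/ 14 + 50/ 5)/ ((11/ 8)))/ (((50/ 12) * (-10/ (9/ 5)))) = -16092/ 48125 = -0.33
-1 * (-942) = 942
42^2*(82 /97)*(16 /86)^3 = 9.60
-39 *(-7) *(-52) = -14196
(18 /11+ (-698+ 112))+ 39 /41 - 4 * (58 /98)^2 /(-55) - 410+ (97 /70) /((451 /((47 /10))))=-107567440683 /108285100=-993.37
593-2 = 591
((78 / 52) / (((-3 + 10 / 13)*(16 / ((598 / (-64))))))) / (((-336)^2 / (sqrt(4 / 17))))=0.00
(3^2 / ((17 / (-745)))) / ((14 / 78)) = -261495 / 119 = -2197.44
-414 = -414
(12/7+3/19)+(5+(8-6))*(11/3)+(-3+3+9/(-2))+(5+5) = 26365/798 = 33.04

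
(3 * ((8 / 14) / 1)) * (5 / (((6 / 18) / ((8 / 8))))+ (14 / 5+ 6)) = 204 / 5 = 40.80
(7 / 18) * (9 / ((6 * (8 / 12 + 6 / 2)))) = 7 / 44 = 0.16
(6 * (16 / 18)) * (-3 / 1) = -16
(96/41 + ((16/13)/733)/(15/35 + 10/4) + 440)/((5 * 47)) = 172818168/91811915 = 1.88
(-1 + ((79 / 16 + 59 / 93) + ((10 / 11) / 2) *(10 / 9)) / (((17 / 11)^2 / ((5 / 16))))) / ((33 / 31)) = -4229371 / 21973248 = -0.19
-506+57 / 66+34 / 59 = -654919 / 1298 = -504.56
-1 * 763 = -763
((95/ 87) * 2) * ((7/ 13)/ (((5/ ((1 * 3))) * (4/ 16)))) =1064/ 377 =2.82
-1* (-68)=68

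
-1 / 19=-0.05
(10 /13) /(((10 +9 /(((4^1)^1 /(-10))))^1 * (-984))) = 0.00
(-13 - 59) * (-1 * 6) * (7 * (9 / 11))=27216 / 11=2474.18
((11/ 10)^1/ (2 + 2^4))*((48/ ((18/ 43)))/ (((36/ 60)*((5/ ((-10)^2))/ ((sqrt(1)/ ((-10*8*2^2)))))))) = -473/ 648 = -0.73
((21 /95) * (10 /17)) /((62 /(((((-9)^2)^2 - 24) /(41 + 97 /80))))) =10982160 /33813901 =0.32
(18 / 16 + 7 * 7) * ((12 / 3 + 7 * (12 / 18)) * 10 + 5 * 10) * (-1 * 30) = -411025 / 2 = -205512.50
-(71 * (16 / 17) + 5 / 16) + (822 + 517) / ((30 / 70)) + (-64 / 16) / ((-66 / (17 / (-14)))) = 64028399 / 20944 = 3057.12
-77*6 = -462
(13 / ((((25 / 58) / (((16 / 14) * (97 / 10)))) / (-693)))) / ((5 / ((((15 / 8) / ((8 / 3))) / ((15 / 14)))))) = -76026951 / 2500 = -30410.78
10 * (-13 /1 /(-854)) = 65 /427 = 0.15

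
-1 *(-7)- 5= 2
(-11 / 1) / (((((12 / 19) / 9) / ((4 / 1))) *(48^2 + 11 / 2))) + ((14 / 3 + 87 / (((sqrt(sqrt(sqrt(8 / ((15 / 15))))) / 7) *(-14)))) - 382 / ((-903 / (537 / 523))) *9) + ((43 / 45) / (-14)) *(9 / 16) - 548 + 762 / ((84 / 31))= -90230015360579 / 349025681760 - 87 *2^(5 / 8) / 4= -292.06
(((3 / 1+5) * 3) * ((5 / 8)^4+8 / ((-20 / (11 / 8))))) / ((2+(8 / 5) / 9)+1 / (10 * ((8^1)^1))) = -4.35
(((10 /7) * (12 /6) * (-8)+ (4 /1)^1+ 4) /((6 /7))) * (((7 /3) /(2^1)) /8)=-91 /36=-2.53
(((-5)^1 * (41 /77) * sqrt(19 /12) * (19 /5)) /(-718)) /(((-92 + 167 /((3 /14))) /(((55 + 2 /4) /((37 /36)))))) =21033 * sqrt(57) /113999732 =0.00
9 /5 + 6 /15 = 11 /5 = 2.20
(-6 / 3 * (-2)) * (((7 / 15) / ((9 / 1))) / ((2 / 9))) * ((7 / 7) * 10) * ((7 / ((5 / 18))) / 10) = 588 / 25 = 23.52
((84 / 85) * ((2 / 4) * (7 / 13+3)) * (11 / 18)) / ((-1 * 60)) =-1771 / 99450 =-0.02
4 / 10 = 2 / 5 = 0.40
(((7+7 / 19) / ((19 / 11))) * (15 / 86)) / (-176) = -525 / 124184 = -0.00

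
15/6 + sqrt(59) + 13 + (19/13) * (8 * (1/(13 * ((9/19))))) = sqrt(59) + 52927/3042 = 25.08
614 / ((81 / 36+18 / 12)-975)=-2456 / 3885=-0.63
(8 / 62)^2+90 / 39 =29038 / 12493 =2.32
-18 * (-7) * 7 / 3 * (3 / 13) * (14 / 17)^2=172872 / 3757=46.01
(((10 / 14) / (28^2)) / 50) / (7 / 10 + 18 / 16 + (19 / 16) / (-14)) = 1 / 95501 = 0.00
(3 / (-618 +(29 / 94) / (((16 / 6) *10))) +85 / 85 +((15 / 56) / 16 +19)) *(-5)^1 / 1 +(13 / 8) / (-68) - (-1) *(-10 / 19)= -2653249932703 / 26371725184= -100.61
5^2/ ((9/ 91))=2275/ 9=252.78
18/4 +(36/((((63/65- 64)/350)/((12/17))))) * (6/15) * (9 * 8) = -565465959/139298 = -4059.40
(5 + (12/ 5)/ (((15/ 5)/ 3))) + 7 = 72/ 5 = 14.40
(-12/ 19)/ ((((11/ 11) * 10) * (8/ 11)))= -33/ 380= -0.09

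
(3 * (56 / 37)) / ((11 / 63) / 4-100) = -42336 / 931993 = -0.05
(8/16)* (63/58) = 63/116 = 0.54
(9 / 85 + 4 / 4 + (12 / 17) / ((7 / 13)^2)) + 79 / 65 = 51501 / 10829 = 4.76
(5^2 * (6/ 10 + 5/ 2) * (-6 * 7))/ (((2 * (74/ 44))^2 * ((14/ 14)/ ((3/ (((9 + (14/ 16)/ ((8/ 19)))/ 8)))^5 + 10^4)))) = -708981951322593767298480/ 245264461492769581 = -2890683.58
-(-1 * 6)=6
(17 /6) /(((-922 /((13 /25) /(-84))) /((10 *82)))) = 9061 /580860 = 0.02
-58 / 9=-6.44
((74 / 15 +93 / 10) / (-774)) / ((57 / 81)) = -427 / 16340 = -0.03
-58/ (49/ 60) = -3480/ 49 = -71.02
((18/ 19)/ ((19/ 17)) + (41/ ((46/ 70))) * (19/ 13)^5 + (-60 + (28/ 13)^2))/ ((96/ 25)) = 9288748705025/ 98651064928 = 94.16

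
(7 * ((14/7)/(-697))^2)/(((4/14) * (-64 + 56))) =-0.00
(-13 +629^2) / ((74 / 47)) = 9297258 / 37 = 251277.24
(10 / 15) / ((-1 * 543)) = -0.00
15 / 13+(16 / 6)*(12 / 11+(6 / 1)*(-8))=-17723 / 143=-123.94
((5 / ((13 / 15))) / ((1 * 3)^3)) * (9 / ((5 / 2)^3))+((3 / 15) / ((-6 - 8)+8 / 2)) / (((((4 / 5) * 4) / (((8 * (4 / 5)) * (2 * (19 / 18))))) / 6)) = -374 / 975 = -0.38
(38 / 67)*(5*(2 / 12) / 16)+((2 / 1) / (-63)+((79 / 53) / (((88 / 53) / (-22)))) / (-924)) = 890 / 46431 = 0.02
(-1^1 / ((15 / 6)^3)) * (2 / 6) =-8 / 375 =-0.02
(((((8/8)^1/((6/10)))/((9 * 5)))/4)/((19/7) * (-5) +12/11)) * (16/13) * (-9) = 308/37479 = 0.01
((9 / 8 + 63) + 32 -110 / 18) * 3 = 6481 / 24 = 270.04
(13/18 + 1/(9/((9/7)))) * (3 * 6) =109/7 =15.57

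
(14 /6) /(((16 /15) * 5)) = 7 /16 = 0.44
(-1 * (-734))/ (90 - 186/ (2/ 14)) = -367/ 606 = -0.61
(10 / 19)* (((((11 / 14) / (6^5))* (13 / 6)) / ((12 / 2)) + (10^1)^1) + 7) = 333124555 / 37231488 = 8.95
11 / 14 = 0.79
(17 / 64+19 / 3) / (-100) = -1267 / 19200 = -0.07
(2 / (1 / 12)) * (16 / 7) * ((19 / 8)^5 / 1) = 7428297 / 1792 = 4145.26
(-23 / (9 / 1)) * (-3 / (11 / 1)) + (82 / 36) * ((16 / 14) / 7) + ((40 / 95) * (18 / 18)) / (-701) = 69020207 / 64610469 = 1.07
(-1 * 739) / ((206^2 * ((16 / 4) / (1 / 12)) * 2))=-739 / 4073856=-0.00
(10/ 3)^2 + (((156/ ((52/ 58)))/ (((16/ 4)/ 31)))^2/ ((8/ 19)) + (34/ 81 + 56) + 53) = 4318944.62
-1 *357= -357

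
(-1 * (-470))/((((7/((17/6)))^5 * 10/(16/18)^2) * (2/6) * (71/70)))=1334665580/1118460231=1.19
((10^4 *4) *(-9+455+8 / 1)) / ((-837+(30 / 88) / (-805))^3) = -6455821319664640000 / 208455179596659507231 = -0.03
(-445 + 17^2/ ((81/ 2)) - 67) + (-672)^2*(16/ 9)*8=520183874/ 81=6422023.14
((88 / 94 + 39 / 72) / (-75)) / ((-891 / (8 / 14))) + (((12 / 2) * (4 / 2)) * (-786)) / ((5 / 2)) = -497679666973 / 131912550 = -3772.80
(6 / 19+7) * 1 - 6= 25 / 19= 1.32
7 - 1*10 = -3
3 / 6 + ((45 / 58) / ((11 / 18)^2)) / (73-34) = 50477 / 91234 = 0.55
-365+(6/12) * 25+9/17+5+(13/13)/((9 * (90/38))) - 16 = -4997459/13770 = -362.92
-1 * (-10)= 10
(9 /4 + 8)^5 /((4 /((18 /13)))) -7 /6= 3128024243 /79872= 39162.96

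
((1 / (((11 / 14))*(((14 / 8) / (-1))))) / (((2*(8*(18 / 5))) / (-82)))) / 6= 205 / 1188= 0.17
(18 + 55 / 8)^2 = 618.77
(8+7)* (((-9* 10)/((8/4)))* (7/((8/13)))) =-7678.12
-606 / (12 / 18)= -909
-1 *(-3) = 3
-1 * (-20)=20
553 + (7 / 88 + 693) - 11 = 108687 / 88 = 1235.08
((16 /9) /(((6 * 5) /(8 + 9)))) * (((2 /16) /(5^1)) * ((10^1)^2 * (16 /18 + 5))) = 3604 /243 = 14.83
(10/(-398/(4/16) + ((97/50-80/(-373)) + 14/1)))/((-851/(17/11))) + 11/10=3026299865949/2751152873590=1.10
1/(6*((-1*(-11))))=1/66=0.02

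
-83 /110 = -0.75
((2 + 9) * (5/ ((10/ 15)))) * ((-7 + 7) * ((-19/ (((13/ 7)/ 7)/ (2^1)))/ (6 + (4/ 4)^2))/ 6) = 0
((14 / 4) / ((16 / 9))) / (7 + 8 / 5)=315 / 1376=0.23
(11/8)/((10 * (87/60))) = 11/116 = 0.09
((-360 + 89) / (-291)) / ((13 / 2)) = 542 / 3783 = 0.14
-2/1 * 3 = -6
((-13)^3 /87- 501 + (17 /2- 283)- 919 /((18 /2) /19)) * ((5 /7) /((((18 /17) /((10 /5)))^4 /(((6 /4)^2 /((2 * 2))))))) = -597480419255 /42620256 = -14018.70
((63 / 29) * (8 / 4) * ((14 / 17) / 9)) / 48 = 49 / 5916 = 0.01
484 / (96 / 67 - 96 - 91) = -32428 / 12433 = -2.61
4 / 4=1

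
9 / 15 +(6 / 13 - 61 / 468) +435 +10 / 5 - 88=818839 / 2340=349.93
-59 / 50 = -1.18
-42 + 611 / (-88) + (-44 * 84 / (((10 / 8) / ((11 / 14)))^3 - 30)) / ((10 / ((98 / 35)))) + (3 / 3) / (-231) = -116320793387 / 12777303000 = -9.10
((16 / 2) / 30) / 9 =0.03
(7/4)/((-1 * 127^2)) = -7/64516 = -0.00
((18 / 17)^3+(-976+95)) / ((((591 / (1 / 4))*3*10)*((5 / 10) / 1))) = -4322521 / 174214980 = -0.02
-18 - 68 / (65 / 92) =-7426 / 65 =-114.25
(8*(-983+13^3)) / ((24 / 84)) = 33992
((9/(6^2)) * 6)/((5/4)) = 1.20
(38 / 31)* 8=304 / 31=9.81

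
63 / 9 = 7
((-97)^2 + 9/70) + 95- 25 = 663539/70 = 9479.13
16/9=1.78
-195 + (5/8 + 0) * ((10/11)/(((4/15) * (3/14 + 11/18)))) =-1761015/9152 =-192.42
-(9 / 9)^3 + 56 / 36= 5 / 9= 0.56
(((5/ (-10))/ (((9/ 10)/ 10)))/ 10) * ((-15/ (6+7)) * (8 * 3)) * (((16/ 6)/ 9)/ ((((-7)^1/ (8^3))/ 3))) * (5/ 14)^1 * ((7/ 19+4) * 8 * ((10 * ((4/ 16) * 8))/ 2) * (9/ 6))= -6799360000/ 36309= -187263.76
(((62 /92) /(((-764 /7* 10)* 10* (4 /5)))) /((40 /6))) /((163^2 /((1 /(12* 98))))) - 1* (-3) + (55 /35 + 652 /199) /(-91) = 4464458934651547421 /1515056669058150400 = 2.95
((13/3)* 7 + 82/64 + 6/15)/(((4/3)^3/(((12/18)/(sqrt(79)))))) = 46101* sqrt(79)/404480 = 1.01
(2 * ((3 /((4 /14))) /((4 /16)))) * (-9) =-756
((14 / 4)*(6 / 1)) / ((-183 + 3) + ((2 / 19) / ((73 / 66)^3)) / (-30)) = -258696305 / 2217428844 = -0.12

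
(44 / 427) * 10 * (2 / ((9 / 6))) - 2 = -802 / 1281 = -0.63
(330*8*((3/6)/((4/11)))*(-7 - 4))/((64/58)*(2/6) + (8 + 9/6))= -6947820/1717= -4046.49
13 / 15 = 0.87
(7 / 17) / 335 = 0.00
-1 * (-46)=46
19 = 19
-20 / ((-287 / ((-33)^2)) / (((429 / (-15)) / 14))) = -155.03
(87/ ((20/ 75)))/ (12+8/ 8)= 1305/ 52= 25.10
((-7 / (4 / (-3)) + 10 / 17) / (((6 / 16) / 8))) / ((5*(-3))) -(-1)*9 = 533 / 765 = 0.70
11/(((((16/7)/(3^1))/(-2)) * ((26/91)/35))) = -56595/16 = -3537.19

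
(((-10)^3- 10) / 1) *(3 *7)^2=-445410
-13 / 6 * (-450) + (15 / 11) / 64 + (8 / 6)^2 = 6188999 / 6336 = 976.80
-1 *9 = -9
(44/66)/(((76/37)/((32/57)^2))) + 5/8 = 1077517/1481544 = 0.73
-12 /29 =-0.41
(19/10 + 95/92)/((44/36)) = 12141/5060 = 2.40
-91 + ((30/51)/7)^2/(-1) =-1288751/14161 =-91.01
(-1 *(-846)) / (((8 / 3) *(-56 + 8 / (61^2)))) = -524661 / 92608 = -5.67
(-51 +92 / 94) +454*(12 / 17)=216089 / 799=270.45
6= 6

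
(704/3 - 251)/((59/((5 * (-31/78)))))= 7595/13806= 0.55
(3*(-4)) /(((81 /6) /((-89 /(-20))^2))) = -7921 /450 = -17.60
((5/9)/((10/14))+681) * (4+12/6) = 12272/3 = 4090.67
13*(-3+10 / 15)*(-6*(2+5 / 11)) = 4914 / 11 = 446.73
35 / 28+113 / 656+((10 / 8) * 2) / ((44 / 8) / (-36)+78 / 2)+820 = 821.49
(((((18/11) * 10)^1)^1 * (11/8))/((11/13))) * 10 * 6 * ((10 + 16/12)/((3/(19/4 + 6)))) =712725/11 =64793.18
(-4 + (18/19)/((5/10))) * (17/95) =-0.38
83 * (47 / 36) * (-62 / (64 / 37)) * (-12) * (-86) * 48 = -192401221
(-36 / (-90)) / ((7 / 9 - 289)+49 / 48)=-288 / 206785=-0.00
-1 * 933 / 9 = -311 / 3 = -103.67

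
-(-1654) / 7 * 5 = 8270 / 7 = 1181.43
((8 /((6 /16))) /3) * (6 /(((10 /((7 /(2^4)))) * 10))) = 14 /75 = 0.19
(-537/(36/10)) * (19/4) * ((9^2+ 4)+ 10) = -1615475/24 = -67311.46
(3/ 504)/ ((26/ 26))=1/ 168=0.01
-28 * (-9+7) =56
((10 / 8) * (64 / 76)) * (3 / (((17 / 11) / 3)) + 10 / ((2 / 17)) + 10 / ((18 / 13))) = 300020 / 2907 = 103.21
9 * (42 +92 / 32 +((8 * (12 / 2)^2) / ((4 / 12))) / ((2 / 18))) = 563103 / 8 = 70387.88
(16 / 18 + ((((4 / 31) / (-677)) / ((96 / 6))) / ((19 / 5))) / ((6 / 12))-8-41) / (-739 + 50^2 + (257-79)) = -0.02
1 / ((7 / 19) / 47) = 893 / 7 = 127.57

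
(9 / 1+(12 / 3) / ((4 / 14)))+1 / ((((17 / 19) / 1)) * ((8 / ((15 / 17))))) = 53461 / 2312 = 23.12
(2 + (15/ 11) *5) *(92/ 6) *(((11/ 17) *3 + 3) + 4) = 678224/ 561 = 1208.96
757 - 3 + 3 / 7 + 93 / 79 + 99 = 472597 / 553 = 854.61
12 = 12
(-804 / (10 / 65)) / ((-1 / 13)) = 67938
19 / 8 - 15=-101 / 8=-12.62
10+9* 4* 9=334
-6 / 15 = -2 / 5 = -0.40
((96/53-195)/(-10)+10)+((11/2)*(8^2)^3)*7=5349063859/530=10092573.32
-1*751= -751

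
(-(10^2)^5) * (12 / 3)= -40000000000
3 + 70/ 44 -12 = -163/ 22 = -7.41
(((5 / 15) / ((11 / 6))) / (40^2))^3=1 / 681472000000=0.00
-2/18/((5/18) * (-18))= 1/45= 0.02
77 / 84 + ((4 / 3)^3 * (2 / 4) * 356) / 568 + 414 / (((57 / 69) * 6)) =12410891 / 145692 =85.19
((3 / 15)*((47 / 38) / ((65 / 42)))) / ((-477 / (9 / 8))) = -0.00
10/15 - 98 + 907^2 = 2467655/3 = 822551.67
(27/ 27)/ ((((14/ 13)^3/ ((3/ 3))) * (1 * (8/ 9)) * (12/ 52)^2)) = 371293/ 21952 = 16.91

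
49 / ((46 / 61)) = 64.98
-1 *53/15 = -53/15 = -3.53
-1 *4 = -4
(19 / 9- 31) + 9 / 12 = -1013 / 36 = -28.14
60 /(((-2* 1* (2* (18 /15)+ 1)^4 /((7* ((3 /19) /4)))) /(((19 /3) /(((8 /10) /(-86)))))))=14109375 /334084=42.23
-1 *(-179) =179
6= 6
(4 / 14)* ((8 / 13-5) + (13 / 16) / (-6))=-5641 / 4368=-1.29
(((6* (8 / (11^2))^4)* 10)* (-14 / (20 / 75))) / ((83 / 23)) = -296755200 / 17791787123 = -0.02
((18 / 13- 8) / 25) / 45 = -86 / 14625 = -0.01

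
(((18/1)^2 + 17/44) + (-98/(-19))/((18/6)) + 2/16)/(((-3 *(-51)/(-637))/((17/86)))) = -268.49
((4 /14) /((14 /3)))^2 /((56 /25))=225 /134456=0.00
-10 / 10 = -1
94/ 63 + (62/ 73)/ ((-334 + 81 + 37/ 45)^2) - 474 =-139920440408503/ 296122950648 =-472.51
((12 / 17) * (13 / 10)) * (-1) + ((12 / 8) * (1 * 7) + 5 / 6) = 2656 / 255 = 10.42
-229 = -229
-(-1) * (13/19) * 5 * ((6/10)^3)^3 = 255879/7421875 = 0.03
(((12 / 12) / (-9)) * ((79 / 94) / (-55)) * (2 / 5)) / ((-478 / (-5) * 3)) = 79 / 33362010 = 0.00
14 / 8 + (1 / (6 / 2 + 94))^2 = 65867 / 37636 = 1.75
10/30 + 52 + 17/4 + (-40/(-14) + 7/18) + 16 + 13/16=77255/1008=76.64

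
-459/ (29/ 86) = -39474/ 29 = -1361.17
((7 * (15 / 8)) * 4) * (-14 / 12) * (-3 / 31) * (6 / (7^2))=45 / 62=0.73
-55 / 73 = -0.75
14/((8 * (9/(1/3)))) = 7/108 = 0.06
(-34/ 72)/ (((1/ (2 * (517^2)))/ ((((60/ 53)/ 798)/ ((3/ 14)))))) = -45439130/ 27189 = -1671.23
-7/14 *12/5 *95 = -114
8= 8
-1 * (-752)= 752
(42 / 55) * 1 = 42 / 55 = 0.76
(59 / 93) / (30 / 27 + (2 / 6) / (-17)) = 3009 / 5177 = 0.58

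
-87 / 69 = -29 / 23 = -1.26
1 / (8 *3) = 0.04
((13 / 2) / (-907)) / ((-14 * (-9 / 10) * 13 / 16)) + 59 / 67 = 3368639 / 3828447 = 0.88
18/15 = 6/5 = 1.20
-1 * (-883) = 883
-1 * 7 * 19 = -133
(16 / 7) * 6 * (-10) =-960 / 7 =-137.14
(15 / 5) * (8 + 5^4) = 1899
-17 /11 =-1.55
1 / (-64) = -1 / 64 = -0.02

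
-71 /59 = -1.20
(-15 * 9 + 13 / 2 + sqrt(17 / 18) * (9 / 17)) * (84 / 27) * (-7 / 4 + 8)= -2488.61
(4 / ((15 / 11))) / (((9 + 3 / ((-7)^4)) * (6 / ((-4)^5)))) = -13522432 / 243135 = -55.62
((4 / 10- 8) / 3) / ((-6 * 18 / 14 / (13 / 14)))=247 / 810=0.30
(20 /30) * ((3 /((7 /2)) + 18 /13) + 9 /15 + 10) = 11686 /1365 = 8.56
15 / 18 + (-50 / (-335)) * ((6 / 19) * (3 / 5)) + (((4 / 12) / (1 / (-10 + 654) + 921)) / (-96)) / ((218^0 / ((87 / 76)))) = 62453377177 / 72484620000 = 0.86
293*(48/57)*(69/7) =323472/133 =2432.12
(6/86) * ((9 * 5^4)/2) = 16875/86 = 196.22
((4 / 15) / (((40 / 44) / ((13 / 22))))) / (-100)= -13 / 7500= -0.00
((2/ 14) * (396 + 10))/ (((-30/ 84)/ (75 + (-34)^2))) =-999572/ 5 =-199914.40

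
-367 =-367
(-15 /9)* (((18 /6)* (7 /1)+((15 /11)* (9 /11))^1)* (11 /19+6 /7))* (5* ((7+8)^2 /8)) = -239585625 /32186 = -7443.78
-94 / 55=-1.71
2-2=0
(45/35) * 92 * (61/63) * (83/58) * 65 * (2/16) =1331.67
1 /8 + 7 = 57 /8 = 7.12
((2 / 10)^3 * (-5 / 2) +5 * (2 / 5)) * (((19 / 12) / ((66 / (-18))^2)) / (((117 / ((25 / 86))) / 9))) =513 / 98384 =0.01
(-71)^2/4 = 5041/4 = 1260.25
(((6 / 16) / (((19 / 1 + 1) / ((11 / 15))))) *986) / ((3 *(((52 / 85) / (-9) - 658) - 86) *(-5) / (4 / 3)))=3179 / 1962800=0.00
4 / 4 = 1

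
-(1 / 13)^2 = -1 / 169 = -0.01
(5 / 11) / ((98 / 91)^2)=845 / 2156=0.39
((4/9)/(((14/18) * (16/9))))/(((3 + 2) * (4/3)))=0.05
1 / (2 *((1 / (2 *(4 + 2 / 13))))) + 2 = 80 / 13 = 6.15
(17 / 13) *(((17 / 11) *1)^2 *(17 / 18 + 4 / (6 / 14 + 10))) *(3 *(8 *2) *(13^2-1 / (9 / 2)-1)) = 103564074800 / 3100383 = 33403.64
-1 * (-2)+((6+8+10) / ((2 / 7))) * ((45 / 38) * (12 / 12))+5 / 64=123487 / 1216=101.55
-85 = -85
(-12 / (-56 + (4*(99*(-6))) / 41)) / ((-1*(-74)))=0.00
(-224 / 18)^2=154.86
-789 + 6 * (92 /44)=-8541 /11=-776.45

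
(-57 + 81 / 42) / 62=-0.89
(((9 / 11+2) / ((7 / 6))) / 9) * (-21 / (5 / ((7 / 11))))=-434 / 605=-0.72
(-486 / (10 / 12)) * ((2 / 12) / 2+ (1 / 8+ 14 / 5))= -87723 / 50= -1754.46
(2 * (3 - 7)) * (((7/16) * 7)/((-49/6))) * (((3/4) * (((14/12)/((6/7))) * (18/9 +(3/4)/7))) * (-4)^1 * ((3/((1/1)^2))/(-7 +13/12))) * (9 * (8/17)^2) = 535248/20519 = 26.09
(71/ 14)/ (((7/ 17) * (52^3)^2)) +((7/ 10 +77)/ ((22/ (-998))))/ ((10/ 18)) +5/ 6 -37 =-6380.72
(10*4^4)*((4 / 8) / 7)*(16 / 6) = 487.62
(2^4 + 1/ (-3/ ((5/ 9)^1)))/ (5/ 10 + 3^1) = 122/ 27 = 4.52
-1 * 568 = -568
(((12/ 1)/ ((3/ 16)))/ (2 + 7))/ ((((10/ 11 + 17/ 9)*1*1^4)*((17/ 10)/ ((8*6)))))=337920/ 4709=71.76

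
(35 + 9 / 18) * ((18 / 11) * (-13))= -8307 / 11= -755.18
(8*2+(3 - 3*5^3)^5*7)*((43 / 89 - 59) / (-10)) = -129853517778906432 / 445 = -291805657930126.81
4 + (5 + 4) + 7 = 20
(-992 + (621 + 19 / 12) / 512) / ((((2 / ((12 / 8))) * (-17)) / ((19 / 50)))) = 6803539 / 409600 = 16.61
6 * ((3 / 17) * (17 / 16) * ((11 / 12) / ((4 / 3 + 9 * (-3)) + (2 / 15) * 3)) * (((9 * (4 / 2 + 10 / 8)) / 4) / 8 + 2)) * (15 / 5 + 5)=-184635 / 194048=-0.95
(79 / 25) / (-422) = -79 / 10550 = -0.01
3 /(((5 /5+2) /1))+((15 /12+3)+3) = 33 /4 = 8.25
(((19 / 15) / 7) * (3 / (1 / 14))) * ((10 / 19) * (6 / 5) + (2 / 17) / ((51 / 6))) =7088 / 1445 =4.91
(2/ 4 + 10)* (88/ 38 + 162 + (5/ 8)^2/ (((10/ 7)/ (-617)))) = -224469/ 4864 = -46.15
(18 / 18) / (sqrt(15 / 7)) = sqrt(105) / 15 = 0.68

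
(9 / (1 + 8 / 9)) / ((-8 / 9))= -729 / 136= -5.36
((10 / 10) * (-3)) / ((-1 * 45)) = 1 / 15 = 0.07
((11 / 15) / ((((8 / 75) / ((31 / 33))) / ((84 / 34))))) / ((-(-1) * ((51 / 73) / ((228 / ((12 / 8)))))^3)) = 370569004704640 / 2255067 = 164327270.41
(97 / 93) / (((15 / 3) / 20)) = 388 / 93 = 4.17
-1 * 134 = -134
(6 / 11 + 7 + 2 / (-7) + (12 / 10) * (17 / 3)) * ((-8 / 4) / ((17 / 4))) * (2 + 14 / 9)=-1385728 / 58905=-23.52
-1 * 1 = -1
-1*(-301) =301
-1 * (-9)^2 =-81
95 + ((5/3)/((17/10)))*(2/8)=9715/102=95.25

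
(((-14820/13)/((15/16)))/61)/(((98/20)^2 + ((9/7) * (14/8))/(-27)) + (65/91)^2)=-8937600/10956271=-0.82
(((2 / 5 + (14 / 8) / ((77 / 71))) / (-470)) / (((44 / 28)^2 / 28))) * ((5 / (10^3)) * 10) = -151949 / 62557000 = -0.00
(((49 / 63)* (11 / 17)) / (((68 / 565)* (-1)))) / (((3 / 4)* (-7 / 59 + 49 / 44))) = -16134140 / 2879307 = -5.60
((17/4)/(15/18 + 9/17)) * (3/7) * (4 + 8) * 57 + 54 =942084/973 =968.23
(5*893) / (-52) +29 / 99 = -85.57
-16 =-16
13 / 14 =0.93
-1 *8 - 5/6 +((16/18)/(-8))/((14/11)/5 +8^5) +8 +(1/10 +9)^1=670438213/81101430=8.27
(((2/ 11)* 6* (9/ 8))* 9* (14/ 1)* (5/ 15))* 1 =567/ 11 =51.55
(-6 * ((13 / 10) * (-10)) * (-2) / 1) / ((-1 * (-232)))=-39 / 58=-0.67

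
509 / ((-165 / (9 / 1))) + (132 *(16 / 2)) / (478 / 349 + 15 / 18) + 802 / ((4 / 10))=623274044 / 253715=2456.59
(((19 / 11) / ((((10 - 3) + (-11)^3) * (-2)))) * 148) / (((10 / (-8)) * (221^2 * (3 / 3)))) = -1406 / 889150405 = -0.00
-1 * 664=-664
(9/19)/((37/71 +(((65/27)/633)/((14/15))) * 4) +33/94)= 2395372014/4493001421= 0.53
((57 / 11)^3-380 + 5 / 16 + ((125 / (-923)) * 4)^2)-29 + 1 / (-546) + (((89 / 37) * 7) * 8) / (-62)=-118615766309085319 / 437002732774608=-271.43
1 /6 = 0.17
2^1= 2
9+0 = 9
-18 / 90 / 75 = -1 / 375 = -0.00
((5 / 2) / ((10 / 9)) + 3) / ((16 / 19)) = 399 / 64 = 6.23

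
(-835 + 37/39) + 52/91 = -227540/273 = -833.48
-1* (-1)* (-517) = -517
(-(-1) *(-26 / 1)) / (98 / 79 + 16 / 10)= -9.15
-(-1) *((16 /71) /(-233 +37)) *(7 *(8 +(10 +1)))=-76 /497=-0.15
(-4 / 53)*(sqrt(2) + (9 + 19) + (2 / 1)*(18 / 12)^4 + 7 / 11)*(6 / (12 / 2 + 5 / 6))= -61398 / 23903 - 144*sqrt(2) / 2173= -2.66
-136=-136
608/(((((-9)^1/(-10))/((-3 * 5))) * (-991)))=30400/2973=10.23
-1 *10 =-10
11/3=3.67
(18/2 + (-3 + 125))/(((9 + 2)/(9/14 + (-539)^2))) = 532816693/154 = 3459848.66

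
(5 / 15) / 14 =1 / 42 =0.02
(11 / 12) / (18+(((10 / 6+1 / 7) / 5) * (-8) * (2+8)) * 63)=-11 / 21672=-0.00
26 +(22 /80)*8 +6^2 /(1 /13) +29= 2626 /5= 525.20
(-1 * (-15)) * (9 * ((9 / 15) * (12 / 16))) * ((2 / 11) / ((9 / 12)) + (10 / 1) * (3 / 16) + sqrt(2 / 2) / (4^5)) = 5798385 / 45056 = 128.69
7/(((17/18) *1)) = 126/17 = 7.41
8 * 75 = 600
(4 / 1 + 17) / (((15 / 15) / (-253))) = -5313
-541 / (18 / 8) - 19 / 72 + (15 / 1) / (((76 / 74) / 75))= 389737 / 456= 854.69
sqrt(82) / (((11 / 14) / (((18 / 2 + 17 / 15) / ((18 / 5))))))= 1064 *sqrt(82) / 297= 32.44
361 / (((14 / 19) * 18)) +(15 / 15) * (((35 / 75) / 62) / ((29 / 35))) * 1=6168299 / 226548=27.23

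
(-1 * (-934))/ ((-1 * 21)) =-934/ 21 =-44.48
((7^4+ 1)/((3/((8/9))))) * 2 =38432/27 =1423.41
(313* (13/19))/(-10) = -4069/190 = -21.42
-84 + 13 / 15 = -1247 / 15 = -83.13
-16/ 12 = -4/ 3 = -1.33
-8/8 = -1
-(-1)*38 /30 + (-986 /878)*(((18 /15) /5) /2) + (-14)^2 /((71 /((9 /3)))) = 22005928 /2337675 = 9.41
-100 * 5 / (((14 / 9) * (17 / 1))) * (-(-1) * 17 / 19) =-2250 / 133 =-16.92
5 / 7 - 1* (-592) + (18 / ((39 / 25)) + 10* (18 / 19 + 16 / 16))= 623.73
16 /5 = 3.20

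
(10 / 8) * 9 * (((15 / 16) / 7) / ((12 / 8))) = 225 / 224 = 1.00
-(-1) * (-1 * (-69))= 69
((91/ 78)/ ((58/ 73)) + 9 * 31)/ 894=97603/ 311112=0.31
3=3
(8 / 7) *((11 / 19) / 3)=88 / 399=0.22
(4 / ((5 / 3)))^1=12 / 5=2.40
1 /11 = 0.09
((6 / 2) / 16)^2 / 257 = 0.00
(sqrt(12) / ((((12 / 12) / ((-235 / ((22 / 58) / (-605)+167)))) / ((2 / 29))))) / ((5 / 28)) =-10340* sqrt(3) / 9513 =-1.88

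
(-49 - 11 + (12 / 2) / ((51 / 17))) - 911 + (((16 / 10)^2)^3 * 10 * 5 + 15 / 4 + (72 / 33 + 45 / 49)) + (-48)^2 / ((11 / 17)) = 4631948053 / 1347500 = 3437.44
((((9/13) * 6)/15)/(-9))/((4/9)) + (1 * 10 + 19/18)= 6427/585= 10.99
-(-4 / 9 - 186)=1678 / 9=186.44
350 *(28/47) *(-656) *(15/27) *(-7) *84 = 6300224000/141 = 44682439.72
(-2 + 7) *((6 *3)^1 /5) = 18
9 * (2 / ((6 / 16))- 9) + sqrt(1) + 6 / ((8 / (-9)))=-155 / 4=-38.75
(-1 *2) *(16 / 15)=-32 / 15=-2.13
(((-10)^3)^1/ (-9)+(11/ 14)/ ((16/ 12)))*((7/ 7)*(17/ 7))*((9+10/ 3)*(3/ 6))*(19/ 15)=672805447/ 317520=2118.94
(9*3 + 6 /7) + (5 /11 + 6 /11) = 202 /7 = 28.86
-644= -644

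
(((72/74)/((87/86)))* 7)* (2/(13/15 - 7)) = -54180/24679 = -2.20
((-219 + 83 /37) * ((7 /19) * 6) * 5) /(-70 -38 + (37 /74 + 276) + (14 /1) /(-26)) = -43789200 /3070001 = -14.26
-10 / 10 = -1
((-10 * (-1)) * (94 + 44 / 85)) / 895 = 16068 / 15215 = 1.06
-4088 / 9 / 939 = -0.48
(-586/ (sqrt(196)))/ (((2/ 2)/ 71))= -20803/ 7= -2971.86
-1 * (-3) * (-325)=-975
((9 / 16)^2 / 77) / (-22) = -81 / 433664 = -0.00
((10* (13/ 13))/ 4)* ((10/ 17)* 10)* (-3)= -750/ 17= -44.12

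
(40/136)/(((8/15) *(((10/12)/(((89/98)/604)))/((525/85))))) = 60075/9775136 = 0.01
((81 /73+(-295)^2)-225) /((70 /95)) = 120393139 /1022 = 117801.51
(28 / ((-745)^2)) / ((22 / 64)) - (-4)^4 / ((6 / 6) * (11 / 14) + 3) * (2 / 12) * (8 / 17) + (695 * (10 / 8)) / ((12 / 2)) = 6138426996343 / 44006822200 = 139.49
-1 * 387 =-387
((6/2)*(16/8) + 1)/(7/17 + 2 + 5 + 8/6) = 357/446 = 0.80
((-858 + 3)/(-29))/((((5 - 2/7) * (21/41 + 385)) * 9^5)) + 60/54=15753008635/14177704266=1.11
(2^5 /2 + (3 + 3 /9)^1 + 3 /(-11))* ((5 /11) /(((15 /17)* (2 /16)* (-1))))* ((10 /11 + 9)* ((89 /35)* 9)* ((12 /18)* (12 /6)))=-3319449376 /139755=-23751.92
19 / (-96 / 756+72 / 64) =9576 / 503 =19.04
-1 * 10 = -10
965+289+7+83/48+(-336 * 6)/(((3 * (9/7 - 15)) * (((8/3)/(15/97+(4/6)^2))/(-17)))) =5007949/4656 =1075.59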